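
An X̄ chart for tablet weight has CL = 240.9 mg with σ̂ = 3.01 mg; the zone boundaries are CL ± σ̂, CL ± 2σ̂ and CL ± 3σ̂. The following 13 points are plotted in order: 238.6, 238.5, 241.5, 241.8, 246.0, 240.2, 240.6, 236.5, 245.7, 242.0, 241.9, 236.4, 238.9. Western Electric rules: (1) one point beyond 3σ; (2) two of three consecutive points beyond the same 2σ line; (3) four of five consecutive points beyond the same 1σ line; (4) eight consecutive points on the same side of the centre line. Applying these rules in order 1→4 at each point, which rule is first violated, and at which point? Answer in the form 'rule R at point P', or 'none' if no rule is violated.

Zone of each point (C = within 1σ̂, B = 1σ̂–2σ̂, A = 2σ̂–3σ̂, * = beyond 3σ̂; sign = side of CL): 1:-C, 2:-C, 3:+C, 4:+C, 5:+B, 6:-C, 7:-C, 8:-B, 9:+B, 10:+C, 11:+C, 12:-B, 13:-C
No rule fires across all 13 points.

none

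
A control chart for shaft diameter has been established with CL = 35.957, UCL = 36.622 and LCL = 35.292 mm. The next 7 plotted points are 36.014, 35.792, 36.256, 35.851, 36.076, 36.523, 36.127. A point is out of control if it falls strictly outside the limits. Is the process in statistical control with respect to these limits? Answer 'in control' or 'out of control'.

in control

All 7 points lie within [35.292, 36.622].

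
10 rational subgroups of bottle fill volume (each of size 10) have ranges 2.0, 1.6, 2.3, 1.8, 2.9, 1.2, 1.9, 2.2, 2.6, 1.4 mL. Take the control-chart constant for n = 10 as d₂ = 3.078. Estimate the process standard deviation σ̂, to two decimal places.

0.65

R̄ = (2.0 + 1.6 + 2.3 + 1.8 + 2.9 + 1.2 + 1.9 + 2.2 + 2.6 + 1.4) / 10 = 1.9900
σ̂ = R̄ / d₂ = 1.9900 / 3.078 = 0.6465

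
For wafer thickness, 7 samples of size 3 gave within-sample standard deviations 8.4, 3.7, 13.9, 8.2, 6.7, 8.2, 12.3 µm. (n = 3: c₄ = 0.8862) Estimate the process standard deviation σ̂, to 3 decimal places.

9.898

s̄ = (8.4 + 3.7 + 13.9 + 8.2 + 6.7 + 8.2 + 12.3) / 7 = 8.7714
σ̂ = s̄ / c₄ = 8.7714 / 0.8862 = 9.8978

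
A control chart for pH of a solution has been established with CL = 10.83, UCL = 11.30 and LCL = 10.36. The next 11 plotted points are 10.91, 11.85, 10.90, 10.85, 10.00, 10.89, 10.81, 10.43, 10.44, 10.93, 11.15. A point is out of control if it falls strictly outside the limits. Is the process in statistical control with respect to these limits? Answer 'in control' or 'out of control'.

out of control

Compare each point to [10.36, 11.30]: sample 2 = 11.85 > UCL; sample 5 = 10.00 < LCL.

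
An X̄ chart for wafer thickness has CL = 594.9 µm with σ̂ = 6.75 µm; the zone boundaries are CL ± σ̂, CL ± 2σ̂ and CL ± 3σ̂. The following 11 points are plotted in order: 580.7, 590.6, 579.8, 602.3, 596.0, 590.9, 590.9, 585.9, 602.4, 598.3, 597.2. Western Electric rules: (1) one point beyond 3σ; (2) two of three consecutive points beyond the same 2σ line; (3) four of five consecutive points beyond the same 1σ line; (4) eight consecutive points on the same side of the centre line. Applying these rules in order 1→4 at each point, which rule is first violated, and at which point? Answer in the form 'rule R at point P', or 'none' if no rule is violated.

Zone of each point (C = within 1σ̂, B = 1σ̂–2σ̂, A = 2σ̂–3σ̂, * = beyond 3σ̂; sign = side of CL): 1:-A, 2:-C, 3:-A, 4:+B, 5:+C, 6:-C, 7:-C, 8:-B, 9:+B, 10:+C, 11:+C
Rule 2 (two of three consecutive points beyond the same 2σ limit) is satisfied at point 3.

rule 2 at point 3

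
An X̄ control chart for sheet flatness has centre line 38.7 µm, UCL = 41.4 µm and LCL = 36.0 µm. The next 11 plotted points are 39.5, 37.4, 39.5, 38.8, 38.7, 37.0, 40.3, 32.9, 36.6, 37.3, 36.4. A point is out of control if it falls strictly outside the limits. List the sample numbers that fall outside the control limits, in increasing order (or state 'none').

Compare each point to [36.0, 41.4]: sample 8 = 32.9 < LCL.

8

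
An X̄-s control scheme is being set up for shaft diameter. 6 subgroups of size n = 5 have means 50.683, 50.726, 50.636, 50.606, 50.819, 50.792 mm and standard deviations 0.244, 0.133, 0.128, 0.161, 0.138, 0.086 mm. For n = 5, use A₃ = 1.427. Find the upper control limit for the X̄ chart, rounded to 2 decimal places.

X̄̄ = (50.683 + 50.726 + 50.636 + 50.606 + 50.819 + 50.792) / 6 = 50.7103
s̄ = (0.244 + 0.133 + 0.128 + 0.161 + 0.138 + 0.086) / 6 = 0.1483
UCL = X̄̄ + A₃·s̄ = 50.7103 + 1.427 × 0.1483 = 50.9220

50.92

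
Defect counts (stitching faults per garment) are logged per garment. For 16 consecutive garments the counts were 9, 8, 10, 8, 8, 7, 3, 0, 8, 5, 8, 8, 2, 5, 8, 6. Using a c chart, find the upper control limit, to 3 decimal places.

c̄ = (9 + 8 + 10 + 8 + 8 + 7 + 3 + 0 + 8 + 5 + 8 + 8 + 2 + 5 + 8 + 6) / 16 = 103 / 16 = 6.4375
UCL = c̄ + 3√c̄ = 6.4375 + 3 × √6.4375 = 6.4375 + 3 × 2.5372 = 14.0492

14.049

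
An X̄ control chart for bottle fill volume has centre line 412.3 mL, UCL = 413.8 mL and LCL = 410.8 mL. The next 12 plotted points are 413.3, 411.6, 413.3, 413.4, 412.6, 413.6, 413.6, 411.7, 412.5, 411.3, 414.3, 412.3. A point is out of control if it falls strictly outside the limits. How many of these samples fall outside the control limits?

1

Compare each point to [410.8, 413.8]: sample 11 = 414.3 > UCL.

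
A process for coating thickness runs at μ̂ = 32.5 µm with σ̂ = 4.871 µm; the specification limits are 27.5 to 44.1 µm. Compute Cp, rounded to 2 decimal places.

Cp = (USL − LSL) / (6σ̂) = (44.1 − 27.5) / (6 × 4.871) = 16.6000 / 29.2260 = 0.5680

0.57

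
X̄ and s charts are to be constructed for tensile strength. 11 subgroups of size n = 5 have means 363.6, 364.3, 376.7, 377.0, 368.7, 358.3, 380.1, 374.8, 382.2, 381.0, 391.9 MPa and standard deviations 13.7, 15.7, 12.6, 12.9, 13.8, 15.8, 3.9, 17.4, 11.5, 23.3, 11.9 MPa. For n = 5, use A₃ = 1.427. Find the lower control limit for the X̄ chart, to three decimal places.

X̄̄ = (363.6 + 364.3 + 376.7 + 377.0 + 368.7 + 358.3 + 380.1 + 374.8 + 382.2 + 381.0 + 391.9) / 11 = 374.4182
s̄ = (13.7 + 15.7 + 12.6 + 12.9 + 13.8 + 15.8 + 3.9 + 17.4 + 11.5 + 23.3 + 11.9) / 11 = 13.8636
LCL = X̄̄ − A₃·s̄ = 374.4182 − 1.427 × 13.8636 = 354.6348

354.635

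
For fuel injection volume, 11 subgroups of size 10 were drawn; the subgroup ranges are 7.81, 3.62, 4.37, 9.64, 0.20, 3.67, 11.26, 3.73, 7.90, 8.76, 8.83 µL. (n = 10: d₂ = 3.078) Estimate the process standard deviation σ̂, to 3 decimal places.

2.061

R̄ = (7.81 + 3.62 + 4.37 + 9.64 + 0.20 + 3.67 + 11.26 + 3.73 + 7.90 + 8.76 + 8.83) / 11 = 6.3445
σ̂ = R̄ / d₂ = 6.3445 / 3.078 = 2.0613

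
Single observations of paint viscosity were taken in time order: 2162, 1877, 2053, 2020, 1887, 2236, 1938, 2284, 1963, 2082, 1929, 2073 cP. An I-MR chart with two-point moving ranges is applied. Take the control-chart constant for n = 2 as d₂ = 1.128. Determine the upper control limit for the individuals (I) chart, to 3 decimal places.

2611.874

X̄ = (2162 + 1877 + 2053 + 2020 + 1887 + 2236 + 1938 + 2284 + 1963 + 2082 + 1929 + 2073) / 12 = 2042.0000
Moving ranges: 285, 176, 33, 133, 349, 298, 346, 321, 119, 153, 144; M̄R̄ = 2357.0000 / 11 = 214.2727
UCL = X̄ + 3·M̄R̄/d₂ = 2042.0000 + 3 × 214.2727 / 1.128 = 2611.8743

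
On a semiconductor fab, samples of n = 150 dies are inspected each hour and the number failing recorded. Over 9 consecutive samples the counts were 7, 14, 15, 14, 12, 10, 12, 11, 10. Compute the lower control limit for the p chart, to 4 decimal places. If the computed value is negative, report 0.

0.0122

p̄ = Σdᵢ / (k·n) = 105 / (9 × 150) = 0.07778
LCL = p̄ − 3·√(p̄(1−p̄)/n) = 0.07778 − 3 × 0.02187 = 0.01218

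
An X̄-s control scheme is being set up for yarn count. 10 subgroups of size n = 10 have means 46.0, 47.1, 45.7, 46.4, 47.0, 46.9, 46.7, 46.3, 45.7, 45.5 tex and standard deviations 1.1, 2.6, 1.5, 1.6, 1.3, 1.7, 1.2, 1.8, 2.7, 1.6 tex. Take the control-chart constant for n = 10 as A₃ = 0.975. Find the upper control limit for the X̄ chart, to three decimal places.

X̄̄ = (46.0 + 47.1 + 45.7 + 46.4 + 47.0 + 46.9 + 46.7 + 46.3 + 45.7 + 45.5) / 10 = 46.3300
s̄ = (1.1 + 2.6 + 1.5 + 1.6 + 1.3 + 1.7 + 1.2 + 1.8 + 2.7 + 1.6) / 10 = 1.7100
UCL = X̄̄ + A₃·s̄ = 46.3300 + 0.975 × 1.7100 = 47.9973

47.997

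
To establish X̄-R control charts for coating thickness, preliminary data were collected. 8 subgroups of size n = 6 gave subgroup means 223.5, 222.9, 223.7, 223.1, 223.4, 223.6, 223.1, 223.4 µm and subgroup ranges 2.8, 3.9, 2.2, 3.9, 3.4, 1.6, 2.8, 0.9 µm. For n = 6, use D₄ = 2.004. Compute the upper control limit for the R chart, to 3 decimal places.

R̄ = (2.8 + 3.9 + 2.2 + 3.9 + 3.4 + 1.6 + 2.8 + 0.9) / 8 = 21.5000 / 8 = 2.6875
UCL_R = D₄·R̄ = 2.004 × 2.6875 = 5.3857

5.386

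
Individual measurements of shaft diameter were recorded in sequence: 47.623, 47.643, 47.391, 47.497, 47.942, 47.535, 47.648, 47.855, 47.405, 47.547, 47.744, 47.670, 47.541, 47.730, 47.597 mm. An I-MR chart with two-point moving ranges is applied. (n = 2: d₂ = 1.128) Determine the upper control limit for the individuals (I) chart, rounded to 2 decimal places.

X̄ = (47.623 + 47.643 + 47.391 + 47.497 + 47.942 + 47.535 + 47.648 + 47.855 + 47.405 + 47.547 + 47.744 + 47.670 + 47.541 + 47.730 + 47.597) / 15 = 47.6245
Moving ranges: 0.020, 0.252, 0.106, 0.445, 0.407, 0.113, 0.207, 0.450, 0.142, 0.197, 0.074, 0.129, 0.189, 0.133; M̄R̄ = 2.8640 / 14 = 0.2046
UCL = X̄ + 3·M̄R̄/d₂ = 47.6245 + 3 × 0.2046 / 1.128 = 48.1686

48.17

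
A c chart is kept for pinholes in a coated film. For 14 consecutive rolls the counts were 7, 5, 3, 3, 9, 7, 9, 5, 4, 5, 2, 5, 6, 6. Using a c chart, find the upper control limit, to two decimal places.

12.42

c̄ = (7 + 5 + 3 + 3 + 9 + 7 + 9 + 5 + 4 + 5 + 2 + 5 + 6 + 6) / 14 = 76 / 14 = 5.4286
UCL = c̄ + 3√c̄ = 5.4286 + 3 × √5.4286 = 5.4286 + 3 × 2.3299 = 12.4184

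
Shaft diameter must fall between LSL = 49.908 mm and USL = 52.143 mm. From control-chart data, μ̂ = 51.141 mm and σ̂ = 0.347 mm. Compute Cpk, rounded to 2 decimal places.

0.96

Cpu = (USL − μ̂) / (3σ̂) = (52.143 − 51.141) / (3 × 0.347) = 0.9625; Cpl = (μ̂ − LSL) / (3σ̂) = (51.141 − 49.908) / (3 × 0.347) = 1.1844; Cpk = min(Cpu, Cpl) = 0.9625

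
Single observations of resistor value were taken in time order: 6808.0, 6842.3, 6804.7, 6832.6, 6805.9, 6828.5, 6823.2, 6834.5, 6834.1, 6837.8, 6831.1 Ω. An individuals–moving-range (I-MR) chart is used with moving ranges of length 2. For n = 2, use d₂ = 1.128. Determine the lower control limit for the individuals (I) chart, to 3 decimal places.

6778.759

X̄ = (6808.0 + 6842.3 + 6804.7 + 6832.6 + 6805.9 + 6828.5 + 6823.2 + 6834.5 + 6834.1 + 6837.8 + 6831.1) / 11 = 6825.7000
Moving ranges: 34.3, 37.6, 27.9, 26.7, 22.6, 5.3, 11.3, 0.4, 3.7, 6.7; M̄R̄ = 176.5000 / 10 = 17.6500
LCL = X̄ − 3·M̄R̄/d₂ = 6825.7000 − 3 × 17.6500 / 1.128 = 6778.7585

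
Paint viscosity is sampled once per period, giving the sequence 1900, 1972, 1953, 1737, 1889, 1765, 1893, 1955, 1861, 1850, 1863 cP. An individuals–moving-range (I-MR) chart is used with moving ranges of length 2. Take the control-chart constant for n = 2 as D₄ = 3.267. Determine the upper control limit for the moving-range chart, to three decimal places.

291.090

Moving ranges: 72, 19, 216, 152, 124, 128, 62, 94, 11, 13; M̄R̄ = 891.0000 / 10 = 89.1000
UCL_MR = D₄·M̄R̄ = 3.267 × 89.1000 = 291.0897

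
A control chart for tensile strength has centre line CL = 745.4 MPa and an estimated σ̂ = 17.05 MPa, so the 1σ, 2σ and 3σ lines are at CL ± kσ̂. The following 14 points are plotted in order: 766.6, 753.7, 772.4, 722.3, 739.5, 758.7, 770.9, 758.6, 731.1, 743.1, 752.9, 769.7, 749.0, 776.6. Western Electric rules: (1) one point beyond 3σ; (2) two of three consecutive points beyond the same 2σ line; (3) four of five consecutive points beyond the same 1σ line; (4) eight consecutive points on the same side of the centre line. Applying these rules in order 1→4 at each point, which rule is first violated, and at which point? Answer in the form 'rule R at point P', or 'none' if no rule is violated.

Zone of each point (C = within 1σ̂, B = 1σ̂–2σ̂, A = 2σ̂–3σ̂, * = beyond 3σ̂; sign = side of CL): 1:+B, 2:+C, 3:+B, 4:-B, 5:-C, 6:+C, 7:+B, 8:+C, 9:-C, 10:-C, 11:+C, 12:+B, 13:+C, 14:+B
No rule fires across all 14 points.

none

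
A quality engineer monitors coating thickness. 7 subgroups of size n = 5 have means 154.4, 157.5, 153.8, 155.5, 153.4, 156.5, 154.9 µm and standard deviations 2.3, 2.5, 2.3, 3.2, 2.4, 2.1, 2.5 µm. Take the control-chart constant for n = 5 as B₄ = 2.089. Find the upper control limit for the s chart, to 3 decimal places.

5.163

s̄ = (2.3 + 2.5 + 2.3 + 3.2 + 2.4 + 2.1 + 2.5) / 7 = 2.4714
UCL_s = B₄·s̄ = 2.089 × 2.4714 = 5.1628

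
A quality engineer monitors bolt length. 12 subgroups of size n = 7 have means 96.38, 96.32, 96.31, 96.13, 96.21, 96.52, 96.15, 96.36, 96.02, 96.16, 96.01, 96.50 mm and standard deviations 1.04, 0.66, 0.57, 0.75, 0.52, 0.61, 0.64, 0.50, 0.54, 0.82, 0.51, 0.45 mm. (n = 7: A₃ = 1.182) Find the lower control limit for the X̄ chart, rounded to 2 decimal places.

95.51

X̄̄ = (96.38 + 96.32 + 96.31 + 96.13 + 96.21 + 96.52 + 96.15 + 96.36 + 96.02 + 96.16 + 96.01 + 96.50) / 12 = 96.2558
s̄ = (1.04 + 0.66 + 0.57 + 0.75 + 0.52 + 0.61 + 0.64 + 0.50 + 0.54 + 0.82 + 0.51 + 0.45) / 12 = 0.6342
LCL = X̄̄ − A₃·s̄ = 96.2558 − 1.182 × 0.6342 = 95.5062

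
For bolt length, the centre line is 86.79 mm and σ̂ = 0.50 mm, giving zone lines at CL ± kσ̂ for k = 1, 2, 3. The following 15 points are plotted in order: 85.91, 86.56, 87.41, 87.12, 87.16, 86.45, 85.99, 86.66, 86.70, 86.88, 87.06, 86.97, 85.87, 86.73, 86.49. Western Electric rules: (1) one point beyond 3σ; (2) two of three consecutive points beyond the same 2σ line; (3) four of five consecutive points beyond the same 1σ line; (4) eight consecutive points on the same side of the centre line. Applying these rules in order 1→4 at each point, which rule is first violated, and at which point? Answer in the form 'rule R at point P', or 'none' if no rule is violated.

none

Zone of each point (C = within 1σ̂, B = 1σ̂–2σ̂, A = 2σ̂–3σ̂, * = beyond 3σ̂; sign = side of CL): 1:-B, 2:-C, 3:+B, 4:+C, 5:+C, 6:-C, 7:-B, 8:-C, 9:-C, 10:+C, 11:+C, 12:+C, 13:-B, 14:-C, 15:-C
No rule fires across all 15 points.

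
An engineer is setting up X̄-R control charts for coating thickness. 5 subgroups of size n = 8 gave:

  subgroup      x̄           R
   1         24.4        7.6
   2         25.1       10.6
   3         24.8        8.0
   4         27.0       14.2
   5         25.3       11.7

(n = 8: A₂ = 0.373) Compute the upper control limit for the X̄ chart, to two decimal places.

X̄̄ = (24.4 + 25.1 + 24.8 + 27.0 + 25.3) / 5 = 126.6000 / 5 = 25.3200
R̄ = (7.6 + 10.6 + 8.0 + 14.2 + 11.7) / 5 = 52.1000 / 5 = 10.4200
UCL = X̄̄ + A₂·R̄ = 25.3200 + 0.373 × 10.4200 = 29.2067

29.21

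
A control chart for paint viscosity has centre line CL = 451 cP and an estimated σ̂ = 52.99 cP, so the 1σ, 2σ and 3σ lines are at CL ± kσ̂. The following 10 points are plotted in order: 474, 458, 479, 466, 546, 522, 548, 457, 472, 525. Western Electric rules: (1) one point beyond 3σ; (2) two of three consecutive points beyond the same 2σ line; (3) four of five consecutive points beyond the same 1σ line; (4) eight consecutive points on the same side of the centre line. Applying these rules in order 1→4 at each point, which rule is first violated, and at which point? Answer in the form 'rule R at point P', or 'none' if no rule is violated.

Zone of each point (C = within 1σ̂, B = 1σ̂–2σ̂, A = 2σ̂–3σ̂, * = beyond 3σ̂; sign = side of CL): 1:+C, 2:+C, 3:+C, 4:+C, 5:+B, 6:+B, 7:+B, 8:+C, 9:+C, 10:+B
Rule 4 (eight consecutive points on the same side of the centre line) is satisfied at point 8.

rule 4 at point 8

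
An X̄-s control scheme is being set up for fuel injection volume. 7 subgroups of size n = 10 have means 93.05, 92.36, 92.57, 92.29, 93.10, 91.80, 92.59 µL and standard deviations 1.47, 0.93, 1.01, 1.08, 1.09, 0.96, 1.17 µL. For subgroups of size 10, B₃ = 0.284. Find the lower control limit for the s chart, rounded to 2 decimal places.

s̄ = (1.47 + 0.93 + 1.01 + 1.08 + 1.09 + 0.96 + 1.17) / 7 = 1.1014
LCL_s = B₃·s̄ = 0.284 × 1.1014 = 0.3128

0.31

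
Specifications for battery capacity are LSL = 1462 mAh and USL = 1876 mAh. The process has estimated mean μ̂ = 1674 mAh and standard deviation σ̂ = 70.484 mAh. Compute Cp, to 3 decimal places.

0.979

Cp = (USL − LSL) / (6σ̂) = (1876 − 1462) / (6 × 70.484) = 414.0000 / 422.9040 = 0.9789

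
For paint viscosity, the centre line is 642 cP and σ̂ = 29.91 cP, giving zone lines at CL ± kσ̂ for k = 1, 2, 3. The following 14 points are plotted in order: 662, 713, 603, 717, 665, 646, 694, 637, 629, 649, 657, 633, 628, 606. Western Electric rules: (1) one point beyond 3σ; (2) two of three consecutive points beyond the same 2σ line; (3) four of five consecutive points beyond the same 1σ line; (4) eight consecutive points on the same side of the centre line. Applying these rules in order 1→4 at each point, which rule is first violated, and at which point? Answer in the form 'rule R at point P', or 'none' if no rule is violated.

Zone of each point (C = within 1σ̂, B = 1σ̂–2σ̂, A = 2σ̂–3σ̂, * = beyond 3σ̂; sign = side of CL): 1:+C, 2:+A, 3:-B, 4:+A, 5:+C, 6:+C, 7:+B, 8:-C, 9:-C, 10:+C, 11:+C, 12:-C, 13:-C, 14:-B
Rule 2 (two of three consecutive points beyond the same 2σ limit) is satisfied at point 4.

rule 2 at point 4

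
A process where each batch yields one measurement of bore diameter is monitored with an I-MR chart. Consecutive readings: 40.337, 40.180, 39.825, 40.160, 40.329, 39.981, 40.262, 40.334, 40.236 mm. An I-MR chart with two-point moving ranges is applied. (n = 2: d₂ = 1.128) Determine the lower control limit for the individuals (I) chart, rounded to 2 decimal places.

39.58

X̄ = (40.337 + 40.180 + 39.825 + 40.160 + 40.329 + 39.981 + 40.262 + 40.334 + 40.236) / 9 = 40.1827
Moving ranges: 0.157, 0.355, 0.335, 0.169, 0.348, 0.281, 0.072, 0.098; M̄R̄ = 1.8150 / 8 = 0.2269
LCL = X̄ − 3·M̄R̄/d₂ = 40.1827 − 3 × 0.2269 / 1.128 = 39.5793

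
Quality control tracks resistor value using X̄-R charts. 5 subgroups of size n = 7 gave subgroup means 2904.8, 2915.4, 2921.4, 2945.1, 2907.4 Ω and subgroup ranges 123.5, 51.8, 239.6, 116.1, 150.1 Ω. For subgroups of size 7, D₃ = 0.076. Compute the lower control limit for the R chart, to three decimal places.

R̄ = (123.5 + 51.8 + 239.6 + 116.1 + 150.1) / 5 = 681.1000 / 5 = 136.2200
LCL_R = D₃·R̄ = 0.076 × 136.2200 = 10.3527

10.353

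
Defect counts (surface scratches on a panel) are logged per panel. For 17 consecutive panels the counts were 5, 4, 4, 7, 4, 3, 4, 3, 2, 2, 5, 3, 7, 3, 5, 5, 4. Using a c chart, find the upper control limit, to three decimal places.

10.205

c̄ = (5 + 4 + 4 + 7 + 4 + 3 + 4 + 3 + 2 + 2 + 5 + 3 + 7 + 3 + 5 + 5 + 4) / 17 = 70 / 17 = 4.1176
UCL = c̄ + 3√c̄ = 4.1176 + 3 × √4.1176 = 4.1176 + 3 × 2.0292 = 10.2052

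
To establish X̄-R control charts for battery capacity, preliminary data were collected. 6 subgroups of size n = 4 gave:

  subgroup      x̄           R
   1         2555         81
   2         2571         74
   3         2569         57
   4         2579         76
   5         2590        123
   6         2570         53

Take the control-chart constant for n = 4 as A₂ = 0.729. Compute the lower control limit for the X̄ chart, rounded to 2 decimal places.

2515.96

X̄̄ = (2555 + 2571 + 2569 + 2579 + 2590 + 2570) / 6 = 15434.0000 / 6 = 2572.3333
R̄ = (81 + 74 + 57 + 76 + 123 + 53) / 6 = 464.0000 / 6 = 77.3333
LCL = X̄̄ − A₂·R̄ = 2572.3333 − 0.729 × 77.3333 = 2515.9573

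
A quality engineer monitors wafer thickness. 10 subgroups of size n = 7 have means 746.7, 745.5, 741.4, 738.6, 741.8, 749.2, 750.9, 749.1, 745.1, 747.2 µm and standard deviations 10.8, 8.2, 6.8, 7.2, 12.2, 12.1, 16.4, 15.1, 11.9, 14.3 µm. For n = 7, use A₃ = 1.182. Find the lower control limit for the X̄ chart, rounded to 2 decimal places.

731.96

X̄̄ = (746.7 + 745.5 + 741.4 + 738.6 + 741.8 + 749.2 + 750.9 + 749.1 + 745.1 + 747.2) / 10 = 745.5500
s̄ = (10.8 + 8.2 + 6.8 + 7.2 + 12.2 + 12.1 + 16.4 + 15.1 + 11.9 + 14.3) / 10 = 11.5000
LCL = X̄̄ − A₃·s̄ = 745.5500 − 1.182 × 11.5000 = 731.9570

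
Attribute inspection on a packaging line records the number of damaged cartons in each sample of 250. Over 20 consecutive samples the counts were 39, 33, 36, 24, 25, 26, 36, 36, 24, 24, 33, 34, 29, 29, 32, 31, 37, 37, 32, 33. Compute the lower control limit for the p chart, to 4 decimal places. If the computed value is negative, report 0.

p̄ = Σdᵢ / (k·n) = 630 / (20 × 250) = 0.12600
LCL = p̄ − 3·√(p̄(1−p̄)/n) = 0.12600 − 3 × 0.02099 = 0.06304

0.0630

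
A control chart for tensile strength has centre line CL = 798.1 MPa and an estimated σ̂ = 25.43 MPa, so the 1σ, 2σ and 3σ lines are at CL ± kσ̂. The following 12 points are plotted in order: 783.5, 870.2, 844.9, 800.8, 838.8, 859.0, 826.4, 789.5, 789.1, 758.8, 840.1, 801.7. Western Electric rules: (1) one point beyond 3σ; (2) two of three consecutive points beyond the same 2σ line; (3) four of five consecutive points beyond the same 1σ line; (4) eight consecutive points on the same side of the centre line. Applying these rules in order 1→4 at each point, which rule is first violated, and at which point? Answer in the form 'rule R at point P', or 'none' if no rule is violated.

rule 3 at point 6

Zone of each point (C = within 1σ̂, B = 1σ̂–2σ̂, A = 2σ̂–3σ̂, * = beyond 3σ̂; sign = side of CL): 1:-C, 2:+A, 3:+B, 4:+C, 5:+B, 6:+A, 7:+B, 8:-C, 9:-C, 10:-B, 11:+B, 12:+C
Rule 3 (four of five consecutive points beyond the same 1σ limit) is satisfied at point 6.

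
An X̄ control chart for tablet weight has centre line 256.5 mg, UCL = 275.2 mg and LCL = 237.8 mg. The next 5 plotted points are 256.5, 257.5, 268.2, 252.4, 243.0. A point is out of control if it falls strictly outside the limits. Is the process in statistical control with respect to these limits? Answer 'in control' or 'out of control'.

All 5 points lie within [237.8, 275.2].

in control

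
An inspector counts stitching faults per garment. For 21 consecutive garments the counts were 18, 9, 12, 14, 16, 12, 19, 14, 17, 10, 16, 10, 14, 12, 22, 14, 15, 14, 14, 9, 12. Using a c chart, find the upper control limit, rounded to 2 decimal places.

c̄ = (18 + 9 + 12 + 14 + 16 + 12 + 19 + 14 + 17 + 10 + 16 + 10 + 14 + 12 + 22 + 14 + 15 + 14 + 14 + 9 + 12) / 21 = 293 / 21 = 13.9524
UCL = c̄ + 3√c̄ = 13.9524 + 3 × √13.9524 = 13.9524 + 3 × 3.7353 = 25.1582

25.16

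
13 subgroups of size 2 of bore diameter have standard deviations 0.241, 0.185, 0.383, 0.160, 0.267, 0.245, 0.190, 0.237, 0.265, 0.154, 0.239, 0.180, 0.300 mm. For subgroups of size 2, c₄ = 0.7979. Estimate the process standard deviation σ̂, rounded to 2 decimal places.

s̄ = (0.241 + 0.185 + 0.383 + 0.160 + 0.267 + 0.245 + 0.190 + 0.237 + 0.265 + 0.154 + 0.239 + 0.180 + 0.300) / 13 = 0.2343
σ̂ = s̄ / c₄ = 0.2343 / 0.7979 = 0.2937

0.29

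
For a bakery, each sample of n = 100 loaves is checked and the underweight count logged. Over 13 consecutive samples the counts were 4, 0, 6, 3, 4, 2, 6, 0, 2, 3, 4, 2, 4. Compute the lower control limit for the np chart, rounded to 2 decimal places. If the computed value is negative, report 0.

p̄ = Σdᵢ / (k·n) = 40 / (13 × 100) = 0.03077
LCL = np̄ − 3·√(np̄(1−p̄)) = 3.0769 − 3 × 1.7269 = -2.1038 → 0 (negative, so LCL = 0)

0.00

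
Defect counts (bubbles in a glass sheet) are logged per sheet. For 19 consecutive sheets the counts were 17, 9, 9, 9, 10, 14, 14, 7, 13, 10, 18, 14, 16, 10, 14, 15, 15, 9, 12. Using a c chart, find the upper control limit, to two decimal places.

22.92

c̄ = (17 + 9 + 9 + 9 + 10 + 14 + 14 + 7 + 13 + 10 + 18 + 14 + 16 + 10 + 14 + 15 + 15 + 9 + 12) / 19 = 235 / 19 = 12.3684
UCL = c̄ + 3√c̄ = 12.3684 + 3 × √12.3684 = 12.3684 + 3 × 3.5169 = 22.9191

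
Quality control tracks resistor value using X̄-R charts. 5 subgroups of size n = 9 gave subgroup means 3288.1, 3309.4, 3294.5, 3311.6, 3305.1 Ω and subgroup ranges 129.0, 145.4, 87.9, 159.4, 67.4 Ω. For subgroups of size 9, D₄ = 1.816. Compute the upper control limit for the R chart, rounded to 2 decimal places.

213.96

R̄ = (129.0 + 145.4 + 87.9 + 159.4 + 67.4) / 5 = 589.1000 / 5 = 117.8200
UCL_R = D₄·R̄ = 1.816 × 117.8200 = 213.9611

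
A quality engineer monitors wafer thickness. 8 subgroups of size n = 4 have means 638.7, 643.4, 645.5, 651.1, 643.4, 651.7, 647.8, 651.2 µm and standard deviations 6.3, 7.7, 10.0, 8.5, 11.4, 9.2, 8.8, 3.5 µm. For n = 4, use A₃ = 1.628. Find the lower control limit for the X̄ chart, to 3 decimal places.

X̄̄ = (638.7 + 643.4 + 645.5 + 651.1 + 643.4 + 651.7 + 647.8 + 651.2) / 8 = 646.6000
s̄ = (6.3 + 7.7 + 10.0 + 8.5 + 11.4 + 9.2 + 8.8 + 3.5) / 8 = 8.1750
LCL = X̄̄ − A₃·s̄ = 646.6000 − 1.628 × 8.1750 = 633.2911

633.291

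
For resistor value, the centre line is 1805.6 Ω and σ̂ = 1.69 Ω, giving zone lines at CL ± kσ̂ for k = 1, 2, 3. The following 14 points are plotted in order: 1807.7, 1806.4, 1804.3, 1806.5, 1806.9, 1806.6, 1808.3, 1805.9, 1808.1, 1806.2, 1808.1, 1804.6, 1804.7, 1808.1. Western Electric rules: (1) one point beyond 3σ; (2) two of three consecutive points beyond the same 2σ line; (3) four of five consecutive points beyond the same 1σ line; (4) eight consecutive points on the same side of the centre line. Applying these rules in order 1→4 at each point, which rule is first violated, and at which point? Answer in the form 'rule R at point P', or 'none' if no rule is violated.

Zone of each point (C = within 1σ̂, B = 1σ̂–2σ̂, A = 2σ̂–3σ̂, * = beyond 3σ̂; sign = side of CL): 1:+B, 2:+C, 3:-C, 4:+C, 5:+C, 6:+C, 7:+B, 8:+C, 9:+B, 10:+C, 11:+B, 12:-C, 13:-C, 14:+B
Rule 4 (eight consecutive points on the same side of the centre line) is satisfied at point 11.

rule 4 at point 11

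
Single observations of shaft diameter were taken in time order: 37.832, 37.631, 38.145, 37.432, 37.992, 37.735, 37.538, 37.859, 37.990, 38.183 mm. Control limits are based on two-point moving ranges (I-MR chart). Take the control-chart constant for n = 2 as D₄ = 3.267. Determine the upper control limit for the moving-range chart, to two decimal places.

Moving ranges: 0.201, 0.514, 0.713, 0.560, 0.257, 0.197, 0.321, 0.131, 0.193; M̄R̄ = 3.0870 / 9 = 0.3430
UCL_MR = D₄·M̄R̄ = 3.267 × 0.3430 = 1.1206

1.12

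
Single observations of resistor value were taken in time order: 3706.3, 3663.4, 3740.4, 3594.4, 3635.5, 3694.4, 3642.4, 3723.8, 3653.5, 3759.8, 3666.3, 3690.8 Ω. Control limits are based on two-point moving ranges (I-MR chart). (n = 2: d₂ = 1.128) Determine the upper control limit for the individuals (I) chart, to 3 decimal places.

X̄ = (3706.3 + 3663.4 + 3740.4 + 3594.4 + 3635.5 + 3694.4 + 3642.4 + 3723.8 + 3653.5 + 3759.8 + 3666.3 + 3690.8) / 12 = 3680.9167
Moving ranges: 42.9, 77.0, 146.0, 41.1, 58.9, 52.0, 81.4, 70.3, 106.3, 93.5, 24.5; M̄R̄ = 793.9000 / 11 = 72.1727
UCL = X̄ + 3·M̄R̄/d₂ = 3680.9167 + 3 × 72.1727 / 1.128 = 3872.8654

3872.865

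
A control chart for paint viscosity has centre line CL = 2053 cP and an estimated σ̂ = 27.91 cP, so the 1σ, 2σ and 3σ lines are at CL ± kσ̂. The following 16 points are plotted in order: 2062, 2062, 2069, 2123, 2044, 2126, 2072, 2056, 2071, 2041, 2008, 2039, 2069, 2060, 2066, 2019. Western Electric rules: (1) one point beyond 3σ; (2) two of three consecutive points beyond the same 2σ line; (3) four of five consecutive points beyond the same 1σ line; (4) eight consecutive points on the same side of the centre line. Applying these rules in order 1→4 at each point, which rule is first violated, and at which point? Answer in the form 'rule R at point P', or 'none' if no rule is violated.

Zone of each point (C = within 1σ̂, B = 1σ̂–2σ̂, A = 2σ̂–3σ̂, * = beyond 3σ̂; sign = side of CL): 1:+C, 2:+C, 3:+C, 4:+A, 5:-C, 6:+A, 7:+C, 8:+C, 9:+C, 10:-C, 11:-B, 12:-C, 13:+C, 14:+C, 15:+C, 16:-B
Rule 2 (two of three consecutive points beyond the same 2σ limit) is satisfied at point 6.

rule 2 at point 6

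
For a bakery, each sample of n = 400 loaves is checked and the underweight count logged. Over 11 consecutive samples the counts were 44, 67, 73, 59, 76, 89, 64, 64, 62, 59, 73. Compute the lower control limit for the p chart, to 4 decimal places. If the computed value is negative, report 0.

0.1101

p̄ = Σdᵢ / (k·n) = 730 / (11 × 400) = 0.16591
LCL = p̄ − 3·√(p̄(1−p̄)/n) = 0.16591 − 3 × 0.01860 = 0.11011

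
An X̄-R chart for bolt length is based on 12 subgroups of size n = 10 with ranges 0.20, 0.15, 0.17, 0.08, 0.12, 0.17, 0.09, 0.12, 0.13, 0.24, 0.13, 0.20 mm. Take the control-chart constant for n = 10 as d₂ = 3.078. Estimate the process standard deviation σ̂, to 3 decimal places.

0.049

R̄ = (0.20 + 0.15 + 0.17 + 0.08 + 0.12 + 0.17 + 0.09 + 0.12 + 0.13 + 0.24 + 0.13 + 0.20) / 12 = 0.1500
σ̂ = R̄ / d₂ = 0.1500 / 3.078 = 0.0487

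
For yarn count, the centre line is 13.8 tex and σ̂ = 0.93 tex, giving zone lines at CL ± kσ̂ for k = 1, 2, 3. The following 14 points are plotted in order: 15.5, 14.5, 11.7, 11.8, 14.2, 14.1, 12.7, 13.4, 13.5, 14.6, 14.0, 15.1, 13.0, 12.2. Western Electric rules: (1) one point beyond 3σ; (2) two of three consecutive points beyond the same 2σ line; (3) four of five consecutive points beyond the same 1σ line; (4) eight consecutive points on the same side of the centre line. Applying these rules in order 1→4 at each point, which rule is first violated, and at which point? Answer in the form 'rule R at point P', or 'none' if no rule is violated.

rule 2 at point 4

Zone of each point (C = within 1σ̂, B = 1σ̂–2σ̂, A = 2σ̂–3σ̂, * = beyond 3σ̂; sign = side of CL): 1:+B, 2:+C, 3:-A, 4:-A, 5:+C, 6:+C, 7:-B, 8:-C, 9:-C, 10:+C, 11:+C, 12:+B, 13:-C, 14:-B
Rule 2 (two of three consecutive points beyond the same 2σ limit) is satisfied at point 4.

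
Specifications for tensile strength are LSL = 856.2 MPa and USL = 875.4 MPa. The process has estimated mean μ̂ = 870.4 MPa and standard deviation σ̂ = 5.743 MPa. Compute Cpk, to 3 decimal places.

Cpu = (USL − μ̂) / (3σ̂) = (875.4 − 870.4) / (3 × 5.743) = 0.2902; Cpl = (μ̂ − LSL) / (3σ̂) = (870.4 − 856.2) / (3 × 5.743) = 0.8242; Cpk = min(Cpu, Cpl) = 0.2902

0.290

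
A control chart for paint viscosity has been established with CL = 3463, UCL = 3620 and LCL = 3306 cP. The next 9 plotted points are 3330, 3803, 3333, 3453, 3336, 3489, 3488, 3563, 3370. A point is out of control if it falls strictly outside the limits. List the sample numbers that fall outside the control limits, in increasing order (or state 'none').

Compare each point to [3306, 3620]: sample 2 = 3803 > UCL.

2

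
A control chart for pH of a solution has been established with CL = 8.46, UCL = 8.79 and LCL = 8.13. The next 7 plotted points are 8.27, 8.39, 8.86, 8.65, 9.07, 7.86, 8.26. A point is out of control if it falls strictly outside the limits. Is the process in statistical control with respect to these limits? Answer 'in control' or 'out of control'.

Compare each point to [8.13, 8.79]: sample 3 = 8.86 > UCL; sample 5 = 9.07 > UCL; sample 6 = 7.86 < LCL.

out of control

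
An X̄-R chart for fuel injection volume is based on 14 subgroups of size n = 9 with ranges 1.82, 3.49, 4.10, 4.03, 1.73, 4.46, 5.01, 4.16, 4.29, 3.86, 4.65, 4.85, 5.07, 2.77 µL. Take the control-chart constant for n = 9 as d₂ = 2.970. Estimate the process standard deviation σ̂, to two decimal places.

1.31

R̄ = (1.82 + 3.49 + 4.10 + 4.03 + 1.73 + 4.46 + 5.01 + 4.16 + 4.29 + 3.86 + 4.65 + 4.85 + 5.07 + 2.77) / 14 = 3.8779
σ̂ = R̄ / d₂ = 3.8779 / 2.970 = 1.3057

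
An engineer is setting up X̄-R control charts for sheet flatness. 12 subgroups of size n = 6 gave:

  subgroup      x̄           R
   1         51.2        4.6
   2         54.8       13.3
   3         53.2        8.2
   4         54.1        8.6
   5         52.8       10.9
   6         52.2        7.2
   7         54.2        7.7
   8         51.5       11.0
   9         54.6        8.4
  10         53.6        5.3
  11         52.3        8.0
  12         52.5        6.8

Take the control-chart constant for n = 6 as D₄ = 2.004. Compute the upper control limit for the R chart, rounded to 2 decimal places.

R̄ = (4.6 + 13.3 + 8.2 + 8.6 + 10.9 + 7.2 + 7.7 + 11.0 + 8.4 + 5.3 + 8.0 + 6.8) / 12 = 100.0000 / 12 = 8.3333
UCL_R = D₄·R̄ = 2.004 × 8.3333 = 16.7000

16.70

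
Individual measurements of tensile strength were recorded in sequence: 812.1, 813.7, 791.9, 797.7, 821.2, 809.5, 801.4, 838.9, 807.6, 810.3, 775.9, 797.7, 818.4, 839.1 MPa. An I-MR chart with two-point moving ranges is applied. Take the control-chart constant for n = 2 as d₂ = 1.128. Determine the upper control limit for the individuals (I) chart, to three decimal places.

859.099

X̄ = (812.1 + 813.7 + 791.9 + 797.7 + 821.2 + 809.5 + 801.4 + 838.9 + 807.6 + 810.3 + 775.9 + 797.7 + 818.4 + 839.1) / 14 = 809.6714
Moving ranges: 1.6, 21.8, 5.8, 23.5, 11.7, 8.1, 37.5, 31.3, 2.7, 34.4, 21.8, 20.7, 20.7; M̄R̄ = 241.6000 / 13 = 18.5846
UCL = X̄ + 3·M̄R̄/d₂ = 809.6714 + 3 × 18.5846 / 1.128 = 859.0986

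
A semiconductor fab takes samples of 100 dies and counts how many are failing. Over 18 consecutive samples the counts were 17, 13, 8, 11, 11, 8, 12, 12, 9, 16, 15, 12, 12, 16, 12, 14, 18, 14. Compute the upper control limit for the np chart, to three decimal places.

22.793

p̄ = Σdᵢ / (k·n) = 230 / (18 × 100) = 0.12778
UCL = np̄ + 3·√(np̄(1−p̄)) = 12.7778 + 3 × √(12.7778×0.87222) = 12.7778 + 3 × 3.3384 = 22.7930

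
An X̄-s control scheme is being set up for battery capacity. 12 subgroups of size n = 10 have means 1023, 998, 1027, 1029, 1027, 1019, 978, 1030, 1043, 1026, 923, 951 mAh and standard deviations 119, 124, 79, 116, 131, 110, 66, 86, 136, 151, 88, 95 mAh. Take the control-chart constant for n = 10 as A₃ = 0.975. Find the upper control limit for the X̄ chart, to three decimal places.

1111.873

X̄̄ = (1023 + 998 + 1027 + 1029 + 1027 + 1019 + 978 + 1030 + 1043 + 1026 + 923 + 951) / 12 = 1006.1667
s̄ = (119 + 124 + 79 + 116 + 131 + 110 + 66 + 86 + 136 + 151 + 88 + 95) / 12 = 108.4167
UCL = X̄̄ + A₃·s̄ = 1006.1667 + 0.975 × 108.4167 = 1111.8729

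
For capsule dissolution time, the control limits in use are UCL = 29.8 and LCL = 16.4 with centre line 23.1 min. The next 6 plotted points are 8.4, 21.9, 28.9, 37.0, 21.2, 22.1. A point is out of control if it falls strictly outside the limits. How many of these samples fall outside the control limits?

Compare each point to [16.4, 29.8]: sample 1 = 8.4 < LCL; sample 4 = 37.0 > UCL.

2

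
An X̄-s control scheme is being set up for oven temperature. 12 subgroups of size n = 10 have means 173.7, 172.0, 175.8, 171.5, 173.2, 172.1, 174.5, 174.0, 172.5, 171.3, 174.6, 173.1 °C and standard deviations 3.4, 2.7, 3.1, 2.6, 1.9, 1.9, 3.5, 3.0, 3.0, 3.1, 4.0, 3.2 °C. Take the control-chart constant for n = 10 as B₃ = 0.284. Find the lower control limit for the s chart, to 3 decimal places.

s̄ = (3.4 + 2.7 + 3.1 + 2.6 + 1.9 + 1.9 + 3.5 + 3.0 + 3.0 + 3.1 + 4.0 + 3.2) / 12 = 2.9500
LCL_s = B₃·s̄ = 0.284 × 2.9500 = 0.8378

0.838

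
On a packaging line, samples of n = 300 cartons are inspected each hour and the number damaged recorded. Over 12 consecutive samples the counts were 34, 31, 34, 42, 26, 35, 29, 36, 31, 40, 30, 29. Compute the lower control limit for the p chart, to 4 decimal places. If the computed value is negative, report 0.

0.0560

p̄ = Σdᵢ / (k·n) = 397 / (12 × 300) = 0.11028
LCL = p̄ − 3·√(p̄(1−p̄)/n) = 0.11028 − 3 × 0.01808 = 0.05602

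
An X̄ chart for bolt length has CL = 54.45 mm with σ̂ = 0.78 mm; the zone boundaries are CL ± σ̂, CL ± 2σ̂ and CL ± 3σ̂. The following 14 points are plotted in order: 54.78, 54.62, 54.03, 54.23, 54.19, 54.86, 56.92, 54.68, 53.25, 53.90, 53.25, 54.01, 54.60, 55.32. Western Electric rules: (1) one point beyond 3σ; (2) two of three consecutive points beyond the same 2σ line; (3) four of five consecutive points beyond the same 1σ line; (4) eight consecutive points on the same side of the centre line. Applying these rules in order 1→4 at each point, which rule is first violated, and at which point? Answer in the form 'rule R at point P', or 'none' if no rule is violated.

rule 1 at point 7

Zone of each point (C = within 1σ̂, B = 1σ̂–2σ̂, A = 2σ̂–3σ̂, * = beyond 3σ̂; sign = side of CL): 1:+C, 2:+C, 3:-C, 4:-C, 5:-C, 6:+C, 7:+*, 8:+C, 9:-B, 10:-C, 11:-B, 12:-C, 13:+C, 14:+B
Rule 1 (one point beyond the 3σ limits) is satisfied at point 7.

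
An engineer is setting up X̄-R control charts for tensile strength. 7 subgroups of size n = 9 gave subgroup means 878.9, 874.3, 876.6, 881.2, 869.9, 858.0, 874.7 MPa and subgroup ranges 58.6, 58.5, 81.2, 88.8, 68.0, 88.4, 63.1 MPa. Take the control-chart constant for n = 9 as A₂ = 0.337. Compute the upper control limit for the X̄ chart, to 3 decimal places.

897.761

X̄̄ = (878.9 + 874.3 + 876.6 + 881.2 + 869.9 + 858.0 + 874.7) / 7 = 6113.6000 / 7 = 873.3714
R̄ = (58.6 + 58.5 + 81.2 + 88.8 + 68.0 + 88.4 + 63.1) / 7 = 506.6000 / 7 = 72.3714
UCL = X̄̄ + A₂·R̄ = 873.3714 + 0.337 × 72.3714 = 897.7606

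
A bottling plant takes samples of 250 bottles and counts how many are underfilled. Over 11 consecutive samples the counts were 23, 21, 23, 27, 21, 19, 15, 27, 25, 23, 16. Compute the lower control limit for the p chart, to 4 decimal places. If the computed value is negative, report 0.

p̄ = Σdᵢ / (k·n) = 240 / (11 × 250) = 0.08727
LCL = p̄ − 3·√(p̄(1−p̄)/n) = 0.08727 − 3 × 0.01785 = 0.03372

0.0337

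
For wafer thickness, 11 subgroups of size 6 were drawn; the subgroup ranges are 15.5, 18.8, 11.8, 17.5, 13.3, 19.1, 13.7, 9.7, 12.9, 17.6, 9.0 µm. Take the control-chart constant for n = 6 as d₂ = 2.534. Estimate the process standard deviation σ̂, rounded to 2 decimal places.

R̄ = (15.5 + 18.8 + 11.8 + 17.5 + 13.3 + 19.1 + 13.7 + 9.7 + 12.9 + 17.6 + 9.0) / 11 = 14.4455
σ̂ = R̄ / d₂ = 14.4455 / 2.534 = 5.7007

5.70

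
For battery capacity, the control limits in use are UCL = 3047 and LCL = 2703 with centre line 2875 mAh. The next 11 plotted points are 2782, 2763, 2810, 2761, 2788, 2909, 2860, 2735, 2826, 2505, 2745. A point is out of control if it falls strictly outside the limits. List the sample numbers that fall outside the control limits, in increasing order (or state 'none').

Compare each point to [2703, 3047]: sample 10 = 2505 < LCL.

10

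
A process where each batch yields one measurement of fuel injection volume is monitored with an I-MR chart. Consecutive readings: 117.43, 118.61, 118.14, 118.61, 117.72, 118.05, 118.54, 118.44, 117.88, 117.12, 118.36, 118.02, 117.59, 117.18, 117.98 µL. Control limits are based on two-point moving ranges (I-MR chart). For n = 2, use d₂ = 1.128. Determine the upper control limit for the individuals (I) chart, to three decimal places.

119.587

X̄ = (117.43 + 118.61 + 118.14 + 118.61 + 117.72 + 118.05 + 118.54 + 118.44 + 117.88 + 117.12 + 118.36 + 118.02 + 117.59 + 117.18 + 117.98) / 15 = 117.9780
Moving ranges: 1.18, 0.47, 0.47, 0.89, 0.33, 0.49, 0.10, 0.56, 0.76, 1.24, 0.34, 0.43, 0.41, 0.80; M̄R̄ = 8.4700 / 14 = 0.6050
UCL = X̄ + 3·M̄R̄/d₂ = 117.9780 + 3 × 0.6050 / 1.128 = 119.5870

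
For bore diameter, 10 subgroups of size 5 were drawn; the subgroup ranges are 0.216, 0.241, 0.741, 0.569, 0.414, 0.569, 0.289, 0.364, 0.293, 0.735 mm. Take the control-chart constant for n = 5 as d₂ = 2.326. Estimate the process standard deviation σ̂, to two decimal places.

R̄ = (0.216 + 0.241 + 0.741 + 0.569 + 0.414 + 0.569 + 0.289 + 0.364 + 0.293 + 0.735) / 10 = 0.4431
σ̂ = R̄ / d₂ = 0.4431 / 2.326 = 0.1905

0.19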